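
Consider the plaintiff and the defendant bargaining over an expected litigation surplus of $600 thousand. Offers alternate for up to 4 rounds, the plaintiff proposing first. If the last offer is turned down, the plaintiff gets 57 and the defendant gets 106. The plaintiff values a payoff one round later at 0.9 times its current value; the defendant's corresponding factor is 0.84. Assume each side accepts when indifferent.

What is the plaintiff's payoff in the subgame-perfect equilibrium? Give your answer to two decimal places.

Round 4 (the defendant proposes): the plaintiff gets 57 if talks fail, so the defendant offers 57 and keeps 543.
Round 3 (the plaintiff proposes): the defendant can get 543 next round, worth 0.84 × 543 = 456.12 now; the plaintiff offers that and keeps 143.88.
Round 2 (the defendant proposes): the plaintiff can get 143.88 next round, worth 0.9 × 143.88 = 129.492 now. The defendant offers 129.492 and keeps 600 − 129.492 = 470.508.
Round 1 (the plaintiff proposes): the defendant can get 470.508 next round, worth 0.84 × 470.508 = 395.22672 now. The plaintiff offers 395.22672 and keeps 600 − 395.22672 = 204.77328.

204.77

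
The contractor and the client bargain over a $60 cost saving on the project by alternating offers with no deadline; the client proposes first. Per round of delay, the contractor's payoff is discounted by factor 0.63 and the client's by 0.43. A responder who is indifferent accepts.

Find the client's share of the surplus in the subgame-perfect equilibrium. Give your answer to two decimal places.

30.45

When the client proposes, the contractor accepts any offer worth at least 0.63 times what the contractor would get by proposing next round; and vice versa.
This gives x = 60 − 0.63y and y = 60 − 0.43x, where x and y are each side's share when it proposes.
Hence (1 − 0.63·0.43)x = 60(1 − 0.63), i.e. 0.7291·x = 22.2.
x ≈ 30.4485; the contractor's share is 60 − x ≈ 29.5515.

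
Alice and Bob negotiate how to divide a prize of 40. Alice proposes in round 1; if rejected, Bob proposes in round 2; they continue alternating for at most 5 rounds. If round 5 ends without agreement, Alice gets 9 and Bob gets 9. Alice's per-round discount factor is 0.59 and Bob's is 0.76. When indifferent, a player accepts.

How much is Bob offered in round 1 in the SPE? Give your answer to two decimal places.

19.86

Round 5 (Alice proposes): Bob gets 9 if talks fail, so Alice offers 9 and keeps 31.
Round 4 (Bob proposes): Alice can get 31 next round, worth 0.59 × 31 = 18.29 now; Bob offers that and keeps 21.71.
Round 3 (Alice proposes): Bob can get 21.71 next round, worth 0.76 × 21.71 = 16.4996 now, so Alice offers 16.4996, keeping 23.5004.
Round 2 (Bob proposes): Alice can get 23.5004 next round, worth 0.59 × 23.5004 = 13.865236 now. Bob offers 13.865236 and keeps 40 − 13.865236 = 26.134764.
Round 1 (Alice proposes): Bob can get 26.134764 next round, worth 0.76 × 26.134764 = 19.86242064 now. Alice offers 19.86242064 and keeps 40 − 19.86242064 = 20.13757936.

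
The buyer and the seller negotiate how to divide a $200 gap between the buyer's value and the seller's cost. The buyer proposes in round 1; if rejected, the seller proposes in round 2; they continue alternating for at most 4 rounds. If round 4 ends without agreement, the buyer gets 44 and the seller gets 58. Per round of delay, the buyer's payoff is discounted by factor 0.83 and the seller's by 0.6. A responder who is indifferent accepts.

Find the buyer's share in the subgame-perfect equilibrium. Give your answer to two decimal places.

Round 4 (the seller proposes): the buyer gets 44 if talks fail, so the seller offers 44 and keeps 156.
Round 3 (the buyer proposes): the seller can get 156 next round, worth 0.6 × 156 = 93.6 now, so the buyer offers 93.6, keeping 106.4.
Round 2 (the seller proposes): the buyer can get 106.4 next round, worth 0.83 × 106.4 = 88.312 now, so the seller offers 88.312, keeping 111.688.
Round 1 (the buyer proposes): the seller can get 111.688 next round, worth 0.6 × 111.688 = 67.0128 now, so the buyer offers 67.0128, keeping 132.9872.

132.99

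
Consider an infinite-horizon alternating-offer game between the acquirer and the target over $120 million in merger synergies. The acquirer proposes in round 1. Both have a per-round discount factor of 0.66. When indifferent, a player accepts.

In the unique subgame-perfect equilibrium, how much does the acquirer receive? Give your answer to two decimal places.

When the acquirer proposes, the target accepts any offer worth at least 0.66 times what the target would get by proposing next round; and vice versa.
This gives x = 120 − 0.66y and y = 120 − 0.66x, where x and y are each side's share when it proposes.
Hence (1 − 0.66·0.66)x = 120(1 − 0.66), i.e. 0.5644·x = 40.8.
x ≈ 72.2892; the target's share is 120 − x ≈ 47.7108.

72.29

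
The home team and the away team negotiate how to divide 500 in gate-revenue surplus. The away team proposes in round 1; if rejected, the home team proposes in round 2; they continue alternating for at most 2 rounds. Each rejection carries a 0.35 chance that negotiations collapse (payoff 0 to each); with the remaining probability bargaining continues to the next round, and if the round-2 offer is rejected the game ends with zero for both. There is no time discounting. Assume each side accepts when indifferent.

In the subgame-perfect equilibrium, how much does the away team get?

Round 2 (the home team proposes): the away team will accept anything ≥ 0, so the home team offers 0 and keeps 500.
Round 1 (the away team proposes): rejecting gives the home team an expected 0.65 × 500 = 325; the away team offers that and keeps 175.

175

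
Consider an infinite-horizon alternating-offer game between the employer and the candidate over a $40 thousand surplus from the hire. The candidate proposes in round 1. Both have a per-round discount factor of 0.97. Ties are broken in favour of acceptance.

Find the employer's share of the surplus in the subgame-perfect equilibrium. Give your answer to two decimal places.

19.70

Let x be the candidate's share when the candidate proposes and y be the employer's share when the employer proposes.
The employer accepts iff offered ≥ 0.97·y, so x = 40 − 0.97y. Symmetrically y = 40 − 0.97x.
Substituting: x = 40 − 0.97(40 − 0.97x), giving x(1 − 0.97·0.97) = 40(1 − 0.97).
So x = 40 × 0.03 / 0.0591 ≈ 20.3046, and the employer receives 40 − x ≈ 19.6954.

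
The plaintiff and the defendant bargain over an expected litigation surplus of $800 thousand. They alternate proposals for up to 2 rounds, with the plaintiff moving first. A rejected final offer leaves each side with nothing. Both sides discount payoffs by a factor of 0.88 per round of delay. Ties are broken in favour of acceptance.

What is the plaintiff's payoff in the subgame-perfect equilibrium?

Round 2 (the defendant proposes): the plaintiff will accept anything ≥ 0, so the defendant offers 0 and keeps 800.
Round 1 (the plaintiff proposes): the defendant can get 800 next round, worth 0.88 × 800 = 704 now, so the plaintiff offers 704, keeping 96.

96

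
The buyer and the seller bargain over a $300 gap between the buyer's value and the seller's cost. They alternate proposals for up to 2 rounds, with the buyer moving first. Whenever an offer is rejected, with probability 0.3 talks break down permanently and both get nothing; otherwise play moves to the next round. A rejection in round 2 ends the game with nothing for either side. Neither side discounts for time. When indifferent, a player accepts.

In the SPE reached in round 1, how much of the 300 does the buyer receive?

Round 2 (the seller proposes): rejection yields 0 for the buyer; the seller offers 0 and keeps 300.
Round 1 (the buyer proposes): rejecting gives the seller an expected 0.7 × 300 = 210, so the buyer offers 210, keeping 90.

90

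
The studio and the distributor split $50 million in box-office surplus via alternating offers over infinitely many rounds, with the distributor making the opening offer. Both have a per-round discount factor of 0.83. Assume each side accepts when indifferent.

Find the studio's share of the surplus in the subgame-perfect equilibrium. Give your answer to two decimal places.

22.68

When the distributor proposes, the studio accepts any offer worth at least 0.83 times what the studio would get by proposing next round; and vice versa.
This gives x = 50 − 0.83y and y = 50 − 0.83x, where x and y are each side's share when it proposes.
Hence (1 − 0.83·0.83)x = 50(1 − 0.83), i.e. 0.3111·x = 8.5.
x ≈ 27.3224; the studio's share is 50 − x ≈ 22.6776.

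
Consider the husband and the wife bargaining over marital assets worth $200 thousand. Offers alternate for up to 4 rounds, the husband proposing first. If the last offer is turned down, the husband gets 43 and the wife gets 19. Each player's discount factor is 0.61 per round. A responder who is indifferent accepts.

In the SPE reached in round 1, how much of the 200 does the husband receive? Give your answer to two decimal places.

Round 4 (the wife proposes): the husband gets 43 if talks fail, so the wife offers 43 and keeps 157.
Round 3 (the husband proposes): the wife can get 157 next round, worth 0.61 × 157 = 95.77 now. The husband offers 95.77 and keeps 200 − 95.77 = 104.23.
Round 2 (the wife proposes): the husband can get 104.23 next round, worth 0.61 × 104.23 = 63.5803 now, so the wife offers 63.5803, keeping 136.4197.
Round 1 (the husband proposes): the wife can get 136.4197 next round, worth 0.61 × 136.4197 = 83.216017 now, so the husband offers 83.216017, keeping 116.783983.

116.78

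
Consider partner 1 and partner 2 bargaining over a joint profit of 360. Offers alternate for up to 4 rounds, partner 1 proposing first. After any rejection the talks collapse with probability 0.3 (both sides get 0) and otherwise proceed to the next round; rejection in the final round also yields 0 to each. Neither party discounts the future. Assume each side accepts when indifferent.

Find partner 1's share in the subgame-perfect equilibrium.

Round 4 (partner 2 proposes): partner 1 will accept anything ≥ 0, so partner 2 offers 0 and keeps 360.
Round 3 (partner 1 proposes): rejecting gives partner 2 an expected 0.7 × 360 = 252, so partner 1 offers 252, keeping 108.
Round 2 (partner 2 proposes): rejecting gives partner 1 an expected 0.7 × 108 = 75.6; partner 2 offers that and keeps 284.4.
Round 1 (partner 1 proposes): rejecting gives partner 2 an expected 0.7 × 284.4 = 199.08, so partner 1 offers 199.08, keeping 160.92.

160.92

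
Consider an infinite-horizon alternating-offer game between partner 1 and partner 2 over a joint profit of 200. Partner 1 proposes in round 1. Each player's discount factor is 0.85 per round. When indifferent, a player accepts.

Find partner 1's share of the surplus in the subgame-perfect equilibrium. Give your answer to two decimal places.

In a stationary SPE each proposer offers the other exactly their discounted continuation value.
If partner 1 keeps x when proposing and partner 2 keeps y when proposing, then x = 200 − 0.85y and y = 200 − 0.85x.
Solving: x = 200(1 − 0.85) / (1 − 0.85·0.85) = 30 / 0.2775 ≈ 108.1081.
Partner 2 gets 200 − 108.1081 ≈ 91.8919.

108.11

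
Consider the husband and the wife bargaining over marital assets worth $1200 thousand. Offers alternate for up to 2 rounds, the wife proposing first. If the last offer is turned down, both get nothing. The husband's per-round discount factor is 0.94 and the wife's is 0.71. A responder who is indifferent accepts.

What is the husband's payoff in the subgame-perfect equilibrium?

1128

By backward induction:
Round 2 (the husband proposes): rejection yields 0 for the wife; the husband offers 0 and keeps 1200.
Round 1 (the wife proposes): the husband can get 1200 next round, worth 0.94 × 1200 = 1128 now, so the wife offers 1128, keeping 72.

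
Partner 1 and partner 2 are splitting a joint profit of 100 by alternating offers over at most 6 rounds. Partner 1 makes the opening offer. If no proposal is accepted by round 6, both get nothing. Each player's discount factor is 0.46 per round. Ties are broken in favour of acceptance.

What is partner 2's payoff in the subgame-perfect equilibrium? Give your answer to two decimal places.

Round 6 (partner 2 proposes): partner 1 will accept anything ≥ 0, so partner 2 offers 0 and keeps 100.
Round 5 (partner 1 proposes): partner 2 can get 100 next round, worth 0.46 × 100 = 46 now; partner 1 offers that and keeps 54.
Round 4 (partner 2 proposes): partner 1 can get 54 next round, worth 0.46 × 54 = 24.84 now. Partner 2 offers 24.84 and keeps 100 − 24.84 = 75.16.
Round 3 (partner 1 proposes): partner 2 can get 75.16 next round, worth 0.46 × 75.16 = 34.5736 now. Partner 1 offers 34.5736 and keeps 100 − 34.5736 = 65.4264.
Round 2 (partner 2 proposes): partner 1 can get 65.4264 next round, worth 0.46 × 65.4264 = 30.096144 now. Partner 2 offers 30.096144 and keeps 100 − 30.096144 = 69.903856.
Round 1 (partner 1 proposes): partner 2 can get 69.903856 next round, worth 0.46 × 69.903856 = 32.15577376 now; partner 1 offers that and keeps 67.84422624.

32.16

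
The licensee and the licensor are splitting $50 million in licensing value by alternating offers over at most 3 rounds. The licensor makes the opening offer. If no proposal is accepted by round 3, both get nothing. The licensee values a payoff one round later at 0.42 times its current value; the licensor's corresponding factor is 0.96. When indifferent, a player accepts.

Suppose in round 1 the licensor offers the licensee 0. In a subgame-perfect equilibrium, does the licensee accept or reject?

Reject

Round 3 (the licensor proposes): the licensee will accept anything ≥ 0, so the licensor offers 0 and keeps 50.
Round 2 (the licensee proposes): the licensor can get 50 next round, worth 0.96 × 50 = 48 now. The licensee offers 48 and keeps 50 − 48 = 2.
So by rejecting in round 1, the licensee gets 2 next round, worth 0.42 × 2 = 0.84 now.
Offer 0 < 0.84, so the licensee rejects.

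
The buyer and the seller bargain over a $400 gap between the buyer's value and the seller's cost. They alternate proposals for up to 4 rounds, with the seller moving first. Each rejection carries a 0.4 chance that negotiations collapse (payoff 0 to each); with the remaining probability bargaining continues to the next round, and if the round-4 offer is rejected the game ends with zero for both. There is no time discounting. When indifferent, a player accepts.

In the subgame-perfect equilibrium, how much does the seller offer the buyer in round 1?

By backward induction:
Round 4 (the buyer proposes): rejection yields 0 for the seller; the buyer offers 0 and keeps 400.
Round 3 (the seller proposes): rejecting gives the buyer an expected 0.6 × 400 = 240; the seller offers that and keeps 160.
Round 2 (the buyer proposes): rejecting gives the seller an expected 0.6 × 160 = 96, so the buyer offers 96, keeping 304.
Round 1 (the seller proposes): rejecting gives the buyer an expected 0.6 × 304 = 182.4, so the seller offers 182.4, keeping 217.6.

182.4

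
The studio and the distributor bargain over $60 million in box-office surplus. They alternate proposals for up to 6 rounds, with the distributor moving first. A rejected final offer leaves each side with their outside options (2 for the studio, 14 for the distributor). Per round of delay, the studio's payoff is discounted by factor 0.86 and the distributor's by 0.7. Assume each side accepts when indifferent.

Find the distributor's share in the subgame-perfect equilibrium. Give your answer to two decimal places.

20.86

Solve by backward induction from round 6.
Round 6 (the studio proposes): the distributor gets 14 if talks fail, so the studio offers 14 and keeps 46.
Round 5 (the distributor proposes): the studio can get 46 next round, worth 0.86 × 46 = 39.56 now, so the distributor offers 39.56, keeping 20.44.
Round 4 (the studio proposes): the distributor can get 20.44 next round, worth 0.7 × 20.44 = 14.308 now, so the studio offers 14.308, keeping 45.692.
Round 3 (the distributor proposes): the studio can get 45.692 next round, worth 0.86 × 45.692 = 39.29512 now. The distributor offers 39.29512 and keeps 60 − 39.29512 = 20.70488.
Round 2 (the studio proposes): the distributor can get 20.70488 next round, worth 0.7 × 20.70488 = 14.493416 now, so the studio offers 14.493416, keeping 45.506584.
Round 1 (the distributor proposes): the studio can get 45.506584 next round, worth 0.86 × 45.506584 = 39.13566224 now, so the distributor offers 39.13566224, keeping 20.86433776.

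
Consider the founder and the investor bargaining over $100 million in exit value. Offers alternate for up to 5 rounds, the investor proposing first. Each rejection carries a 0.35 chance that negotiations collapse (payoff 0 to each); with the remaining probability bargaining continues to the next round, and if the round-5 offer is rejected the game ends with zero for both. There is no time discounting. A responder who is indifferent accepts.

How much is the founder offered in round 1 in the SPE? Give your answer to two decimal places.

32.36

Round 5 (the investor proposes): the founder will accept anything ≥ 0, so the investor offers 0 and keeps 100.
Round 4 (the founder proposes): rejecting gives the investor an expected 0.65 × 100 = 65, so the founder offers 65, keeping 35.
Round 3 (the investor proposes): rejecting gives the founder an expected 0.65 × 35 = 22.75. The investor offers 22.75 and keeps 100 − 22.75 = 77.25.
Round 2 (the founder proposes): rejecting gives the investor an expected 0.65 × 77.25 = 50.2125; the founder offers that and keeps 49.7875.
Round 1 (the investor proposes): rejecting gives the founder an expected 0.65 × 49.7875 = 32.361875, so the investor offers 32.361875, keeping 67.638125.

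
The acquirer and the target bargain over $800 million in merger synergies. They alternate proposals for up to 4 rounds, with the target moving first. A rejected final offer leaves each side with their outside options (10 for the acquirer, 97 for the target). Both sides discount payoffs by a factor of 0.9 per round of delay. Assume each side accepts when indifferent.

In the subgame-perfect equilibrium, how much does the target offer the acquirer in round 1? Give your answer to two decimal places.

584.49

Round 4 (the acquirer proposes): the target gets 97 if talks fail, so the acquirer offers 97 and keeps 703.
Round 3 (the target proposes): the acquirer can get 703 next round, worth 0.9 × 703 = 632.7 now, so the target offers 632.7, keeping 167.3.
Round 2 (the acquirer proposes): the target can get 167.3 next round, worth 0.9 × 167.3 = 150.57 now, so the acquirer offers 150.57, keeping 649.43.
Round 1 (the target proposes): the acquirer can get 649.43 next round, worth 0.9 × 649.43 = 584.487 now, so the target offers 584.487, keeping 215.513.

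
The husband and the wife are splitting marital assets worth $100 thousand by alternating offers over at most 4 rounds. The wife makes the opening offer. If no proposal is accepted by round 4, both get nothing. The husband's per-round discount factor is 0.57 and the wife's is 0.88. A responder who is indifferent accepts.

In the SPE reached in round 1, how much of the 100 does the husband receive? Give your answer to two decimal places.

Round 4 (the husband proposes): rejection yields 0 for the wife; the husband offers 0 and keeps 100.
Round 3 (the wife proposes): the husband can get 100 next round, worth 0.57 × 100 = 57 now. The wife offers 57 and keeps 100 − 57 = 43.
Round 2 (the husband proposes): the wife can get 43 next round, worth 0.88 × 43 = 37.84 now; the husband offers that and keeps 62.16.
Round 1 (the wife proposes): the husband can get 62.16 next round, worth 0.57 × 62.16 = 35.4312 now. The wife offers 35.4312 and keeps 100 − 35.4312 = 64.5688.

35.43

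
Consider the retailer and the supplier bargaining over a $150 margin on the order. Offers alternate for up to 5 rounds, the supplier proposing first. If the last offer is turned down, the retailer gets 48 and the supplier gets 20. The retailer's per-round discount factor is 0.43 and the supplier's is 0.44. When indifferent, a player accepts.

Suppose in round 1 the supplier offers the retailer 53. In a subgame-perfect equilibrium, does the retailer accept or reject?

Round 5 (the supplier proposes): the retailer gets 48 if talks fail, so the supplier offers 48 and keeps 102.
Round 4 (the retailer proposes): the supplier can get 102 next round, worth 0.44 × 102 = 44.88 now. The retailer offers 44.88 and keeps 150 − 44.88 = 105.12.
Round 3 (the supplier proposes): the retailer can get 105.12 next round, worth 0.43 × 105.12 = 45.2016 now. The supplier offers 45.2016 and keeps 150 − 45.2016 = 104.7984.
Round 2 (the retailer proposes): the supplier can get 104.7984 next round, worth 0.44 × 104.7984 = 46.111296 now, so the retailer offers 46.111296, keeping 103.888704.
So by rejecting in round 1, the retailer gets 103.888704 next round, worth 0.43 × 103.888704 = 44.67214272 now.
Offer 53 ≥ 44.67214272, so the retailer accepts.

Accept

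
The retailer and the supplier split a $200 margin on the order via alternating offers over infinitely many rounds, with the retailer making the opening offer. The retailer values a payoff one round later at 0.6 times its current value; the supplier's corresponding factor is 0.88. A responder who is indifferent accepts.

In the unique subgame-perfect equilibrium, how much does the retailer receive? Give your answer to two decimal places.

When the retailer proposes, the supplier accepts any offer worth at least 0.88 times what the supplier would get by proposing next round; and vice versa.
This gives x = 200 − 0.88y and y = 200 − 0.6x, where x and y are each side's share when it proposes.
Hence (1 − 0.88·0.6)x = 200(1 − 0.88), i.e. 0.472·x = 24.
x ≈ 50.8475; the supplier's share is 200 − x ≈ 149.1525.

50.85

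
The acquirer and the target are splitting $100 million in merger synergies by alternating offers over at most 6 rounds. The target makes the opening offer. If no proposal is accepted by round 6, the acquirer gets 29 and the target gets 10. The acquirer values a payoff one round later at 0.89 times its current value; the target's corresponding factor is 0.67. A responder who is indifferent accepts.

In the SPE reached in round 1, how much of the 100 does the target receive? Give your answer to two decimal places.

24.64

Round 6 (the acquirer proposes): the target gets 10 if talks fail, so the acquirer offers 10 and keeps 90.
Round 5 (the target proposes): the acquirer can get 90 next round, worth 0.89 × 90 = 80.1 now. The target offers 80.1 and keeps 100 − 80.1 = 19.9.
Round 4 (the acquirer proposes): the target can get 19.9 next round, worth 0.67 × 19.9 = 13.333 now; the acquirer offers that and keeps 86.667.
Round 3 (the target proposes): the acquirer can get 86.667 next round, worth 0.89 × 86.667 = 77.13363 now. The target offers 77.13363 and keeps 100 − 77.13363 = 22.86637.
Round 2 (the acquirer proposes): the target can get 22.86637 next round, worth 0.67 × 22.86637 = 15.3204679 now; the acquirer offers that and keeps 84.6795321.
Round 1 (the target proposes): the acquirer can get 84.6795321 next round, worth 0.89 × 84.6795321 = 75.364783569 now. The target offers 75.364783569 and keeps 100 − 75.364783569 = 24.635216431.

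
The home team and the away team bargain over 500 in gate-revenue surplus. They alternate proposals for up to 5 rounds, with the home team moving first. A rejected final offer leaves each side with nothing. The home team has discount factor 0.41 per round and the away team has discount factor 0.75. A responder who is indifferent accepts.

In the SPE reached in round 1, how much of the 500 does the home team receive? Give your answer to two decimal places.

Solve by backward induction from round 5.
Round 5 (the home team proposes): rejection yields 0 for the away team; the home team offers 0 and keeps 500.
Round 4 (the away team proposes): the home team can get 500 next round, worth 0.41 × 500 = 205 now. The away team offers 205 and keeps 500 − 205 = 295.
Round 3 (the home team proposes): the away team can get 295 next round, worth 0.75 × 295 = 221.25 now; the home team offers that and keeps 278.75.
Round 2 (the away team proposes): the home team can get 278.75 next round, worth 0.41 × 278.75 = 114.2875 now; the away team offers that and keeps 385.7125.
Round 1 (the home team proposes): the away team can get 385.7125 next round, worth 0.75 × 385.7125 = 289.284375 now, so the home team offers 289.284375, keeping 210.715625.

210.72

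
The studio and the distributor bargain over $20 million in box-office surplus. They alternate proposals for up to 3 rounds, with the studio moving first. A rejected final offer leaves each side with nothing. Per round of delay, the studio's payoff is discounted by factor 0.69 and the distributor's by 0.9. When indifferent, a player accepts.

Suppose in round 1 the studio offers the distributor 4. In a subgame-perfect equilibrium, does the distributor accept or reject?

Work out the distributor's continuation value if the offer is rejected.
Round 3 (the studio proposes): the distributor will accept anything ≥ 0, so the studio offers 0 and keeps 20.
Round 2 (the distributor proposes): the studio can get 20 next round, worth 0.69 × 20 = 13.8 now. The distributor offers 13.8 and keeps 20 − 13.8 = 6.2.
So by rejecting in round 1, the distributor gets 6.2 next round, worth 0.9 × 6.2 = 5.58 now.
Offer 4 < 5.58, so the distributor rejects.

Reject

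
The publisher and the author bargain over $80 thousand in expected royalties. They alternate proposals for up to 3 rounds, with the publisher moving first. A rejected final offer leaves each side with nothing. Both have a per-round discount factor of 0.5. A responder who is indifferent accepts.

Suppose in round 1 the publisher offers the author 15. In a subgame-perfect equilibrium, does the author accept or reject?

Work out the author's continuation value if the offer is rejected.
Round 3 (the publisher proposes): the author will accept anything ≥ 0, so the publisher offers 0 and keeps 80.
Round 2 (the author proposes): the publisher can get 80 next round, worth 0.5 × 80 = 40 now; the author offers that and keeps 40.
So by rejecting in round 1, the author gets 40 next round, worth 0.5 × 40 = 20 now.
Offer 15 < 20, so the author rejects.

Reject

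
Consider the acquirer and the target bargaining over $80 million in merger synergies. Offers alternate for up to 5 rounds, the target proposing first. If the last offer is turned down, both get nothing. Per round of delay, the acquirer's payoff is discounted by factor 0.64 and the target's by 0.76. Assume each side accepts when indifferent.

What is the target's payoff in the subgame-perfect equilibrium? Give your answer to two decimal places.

Work backward from the last round.
Round 5 (the target proposes): the acquirer will accept anything ≥ 0, so the target offers 0 and keeps 80.
Round 4 (the acquirer proposes): the target can get 80 next round, worth 0.76 × 80 = 60.8 now; the acquirer offers that and keeps 19.2.
Round 3 (the target proposes): the acquirer can get 19.2 next round, worth 0.64 × 19.2 = 12.288 now, so the target offers 12.288, keeping 67.712.
Round 2 (the acquirer proposes): the target can get 67.712 next round, worth 0.76 × 67.712 = 51.46112 now; the acquirer offers that and keeps 28.53888.
Round 1 (the target proposes): the acquirer can get 28.53888 next round, worth 0.64 × 28.53888 = 18.2648832 now. The target offers 18.2648832 and keeps 80 − 18.2648832 = 61.7351168.

61.74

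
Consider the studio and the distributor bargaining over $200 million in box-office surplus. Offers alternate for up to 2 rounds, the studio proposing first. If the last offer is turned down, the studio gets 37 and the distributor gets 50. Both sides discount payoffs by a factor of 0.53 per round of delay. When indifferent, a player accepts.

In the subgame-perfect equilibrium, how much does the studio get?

Solve by backward induction from round 2.
Round 2 (the distributor proposes): the studio gets 37 if talks fail, so the distributor offers 37 and keeps 163.
Round 1 (the studio proposes): the distributor can get 163 next round, worth 0.53 × 163 = 86.39 now, so the studio offers 86.39, keeping 113.61.

113.61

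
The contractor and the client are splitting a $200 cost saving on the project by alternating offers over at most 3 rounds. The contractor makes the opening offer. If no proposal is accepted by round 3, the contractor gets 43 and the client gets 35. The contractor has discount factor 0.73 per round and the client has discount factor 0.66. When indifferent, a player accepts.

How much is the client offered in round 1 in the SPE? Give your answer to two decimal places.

52.50

Round 3 (the contractor proposes): the client gets 35 if talks fail, so the contractor offers 35 and keeps 165.
Round 2 (the client proposes): the contractor can get 165 next round, worth 0.73 × 165 = 120.45 now; the client offers that and keeps 79.55.
Round 1 (the contractor proposes): the client can get 79.55 next round, worth 0.66 × 79.55 = 52.503 now, so the contractor offers 52.503, keeping 147.497.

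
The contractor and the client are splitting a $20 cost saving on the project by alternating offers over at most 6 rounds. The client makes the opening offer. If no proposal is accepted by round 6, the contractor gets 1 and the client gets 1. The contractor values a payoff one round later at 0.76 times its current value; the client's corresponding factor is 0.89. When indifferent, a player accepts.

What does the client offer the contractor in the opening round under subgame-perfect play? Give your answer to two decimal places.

9.41

Round 6 (the contractor proposes): the client gets 1 if talks fail, so the contractor offers 1 and keeps 19.
Round 5 (the client proposes): the contractor can get 19 next round, worth 0.76 × 19 = 14.44 now. The client offers 14.44 and keeps 20 − 14.44 = 5.56.
Round 4 (the contractor proposes): the client can get 5.56 next round, worth 0.89 × 5.56 = 4.9484 now, so the contractor offers 4.9484, keeping 15.0516.
Round 3 (the client proposes): the contractor can get 15.0516 next round, worth 0.76 × 15.0516 = 11.439216 now; the client offers that and keeps 8.560784.
Round 2 (the contractor proposes): the client can get 8.560784 next round, worth 0.89 × 8.560784 = 7.61909776 now. The contractor offers 7.61909776 and keeps 20 − 7.61909776 = 12.38090224.
Round 1 (the client proposes): the contractor can get 12.38090224 next round, worth 0.76 × 12.38090224 = 9.4094857024 now, so the client offers 9.4094857024, keeping 10.5905142976.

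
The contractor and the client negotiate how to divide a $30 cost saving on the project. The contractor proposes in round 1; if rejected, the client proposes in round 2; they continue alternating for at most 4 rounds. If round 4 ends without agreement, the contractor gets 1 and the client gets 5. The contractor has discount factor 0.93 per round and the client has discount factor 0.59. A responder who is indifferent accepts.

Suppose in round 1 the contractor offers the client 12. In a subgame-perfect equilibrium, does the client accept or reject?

Round 4 (the client proposes): the contractor gets 1 if talks fail, so the client offers 1 and keeps 29.
Round 3 (the contractor proposes): the client can get 29 next round, worth 0.59 × 29 = 17.11 now; the contractor offers that and keeps 12.89.
Round 2 (the client proposes): the contractor can get 12.89 next round, worth 0.93 × 12.89 = 11.9877 now; the client offers that and keeps 18.0123.
So by rejecting in round 1, the client gets 18.0123 next round, worth 0.59 × 18.0123 = 10.627257 now.
Offer 12 ≥ 10.627257, so the client accepts.

Accept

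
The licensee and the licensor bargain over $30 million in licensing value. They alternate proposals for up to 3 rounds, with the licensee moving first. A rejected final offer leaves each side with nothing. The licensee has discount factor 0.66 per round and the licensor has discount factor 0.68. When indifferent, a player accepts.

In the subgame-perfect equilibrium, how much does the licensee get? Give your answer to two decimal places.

23.06

Solve by backward induction from round 3.
Round 3 (the licensee proposes): the licensor will accept anything ≥ 0, so the licensee offers 0 and keeps 30.
Round 2 (the licensor proposes): the licensee can get 30 next round, worth 0.66 × 30 = 19.8 now; the licensor offers that and keeps 10.2.
Round 1 (the licensee proposes): the licensor can get 10.2 next round, worth 0.68 × 10.2 = 6.936 now; the licensee offers that and keeps 23.064.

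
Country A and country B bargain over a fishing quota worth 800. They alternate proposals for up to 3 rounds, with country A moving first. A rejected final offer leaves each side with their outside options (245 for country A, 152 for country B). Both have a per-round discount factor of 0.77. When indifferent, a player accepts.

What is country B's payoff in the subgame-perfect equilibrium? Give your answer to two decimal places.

Round 3 (country A proposes): country B gets 152 if talks fail, so country A offers 152 and keeps 648.
Round 2 (country B proposes): country A can get 648 next round, worth 0.77 × 648 = 498.96 now. Country B offers 498.96 and keeps 800 − 498.96 = 301.04.
Round 1 (country A proposes): country B can get 301.04 next round, worth 0.77 × 301.04 = 231.8008 now; country A offers that and keeps 568.1992.

231.80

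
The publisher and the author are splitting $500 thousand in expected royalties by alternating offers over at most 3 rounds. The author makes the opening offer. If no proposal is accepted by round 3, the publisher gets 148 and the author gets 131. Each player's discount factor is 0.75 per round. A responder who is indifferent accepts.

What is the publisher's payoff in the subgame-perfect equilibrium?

Round 3 (the author proposes): the publisher gets 148 if talks fail, so the author offers 148 and keeps 352.
Round 2 (the publisher proposes): the author can get 352 next round, worth 0.75 × 352 = 264 now. The publisher offers 264 and keeps 500 − 264 = 236.
Round 1 (the author proposes): the publisher can get 236 next round, worth 0.75 × 236 = 177 now. The author offers 177 and keeps 500 − 177 = 323.

177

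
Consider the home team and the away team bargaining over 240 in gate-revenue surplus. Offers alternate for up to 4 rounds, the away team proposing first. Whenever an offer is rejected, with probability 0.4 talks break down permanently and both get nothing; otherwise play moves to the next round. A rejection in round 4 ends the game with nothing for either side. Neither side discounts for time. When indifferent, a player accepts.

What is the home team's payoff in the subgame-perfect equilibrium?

109.44

Round 4 (the home team proposes): the away team will accept anything ≥ 0, so the home team offers 0 and keeps 240.
Round 3 (the away team proposes): rejecting gives the home team an expected 0.6 × 240 = 144. The away team offers 144 and keeps 240 − 144 = 96.
Round 2 (the home team proposes): rejecting gives the away team an expected 0.6 × 96 = 57.6. The home team offers 57.6 and keeps 240 − 57.6 = 182.4.
Round 1 (the away team proposes): rejecting gives the home team an expected 0.6 × 182.4 = 109.44. The away team offers 109.44 and keeps 240 − 109.44 = 130.56.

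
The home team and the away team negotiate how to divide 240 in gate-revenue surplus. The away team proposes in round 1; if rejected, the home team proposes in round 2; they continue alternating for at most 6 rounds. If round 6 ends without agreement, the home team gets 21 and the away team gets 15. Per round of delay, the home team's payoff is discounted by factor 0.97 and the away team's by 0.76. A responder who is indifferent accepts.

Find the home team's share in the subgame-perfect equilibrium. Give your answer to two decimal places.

215.67

Round 6 (the home team proposes): the away team gets 15 if talks fail, so the home team offers 15 and keeps 225.
Round 5 (the away team proposes): the home team can get 225 next round, worth 0.97 × 225 = 218.25 now; the away team offers that and keeps 21.75.
Round 4 (the home team proposes): the away team can get 21.75 next round, worth 0.76 × 21.75 = 16.53 now; the home team offers that and keeps 223.47.
Round 3 (the away team proposes): the home team can get 223.47 next round, worth 0.97 × 223.47 = 216.7659 now; the away team offers that and keeps 23.2341.
Round 2 (the home team proposes): the away team can get 23.2341 next round, worth 0.76 × 23.2341 = 17.657916 now, so the home team offers 17.657916, keeping 222.342084.
Round 1 (the away team proposes): the home team can get 222.342084 next round, worth 0.97 × 222.342084 = 215.67182148 now, so the away team offers 215.67182148, keeping 24.32817852.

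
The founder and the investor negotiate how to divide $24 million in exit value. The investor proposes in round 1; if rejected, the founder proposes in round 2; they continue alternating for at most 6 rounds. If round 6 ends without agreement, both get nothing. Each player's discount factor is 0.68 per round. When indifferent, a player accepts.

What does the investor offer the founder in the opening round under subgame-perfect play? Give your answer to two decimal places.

11.13

Solve by backward induction from round 6.
Round 6 (the founder proposes): rejection yields 0 for the investor; the founder offers 0 and keeps 24.
Round 5 (the investor proposes): the founder can get 24 next round, worth 0.68 × 24 = 16.32 now, so the investor offers 16.32, keeping 7.68.
Round 4 (the founder proposes): the investor can get 7.68 next round, worth 0.68 × 7.68 = 5.2224 now, so the founder offers 5.2224, keeping 18.7776.
Round 3 (the investor proposes): the founder can get 18.7776 next round, worth 0.68 × 18.7776 = 12.768768 now. The investor offers 12.768768 and keeps 24 − 12.768768 = 11.231232.
Round 2 (the founder proposes): the investor can get 11.231232 next round, worth 0.68 × 11.231232 = 7.63723776 now, so the founder offers 7.63723776, keeping 16.36276224.
Round 1 (the investor proposes): the founder can get 16.36276224 next round, worth 0.68 × 16.36276224 = 11.1266783232 now; the investor offers that and keeps 12.8733216768.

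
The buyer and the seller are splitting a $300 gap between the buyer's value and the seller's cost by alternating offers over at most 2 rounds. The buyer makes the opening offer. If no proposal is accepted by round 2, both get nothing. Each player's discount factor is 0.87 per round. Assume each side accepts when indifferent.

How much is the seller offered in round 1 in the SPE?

261

Round 2 (the seller proposes): the buyer will accept anything ≥ 0, so the seller offers 0 and keeps 300.
Round 1 (the buyer proposes): the seller can get 300 next round, worth 0.87 × 300 = 261 now; the buyer offers that and keeps 39.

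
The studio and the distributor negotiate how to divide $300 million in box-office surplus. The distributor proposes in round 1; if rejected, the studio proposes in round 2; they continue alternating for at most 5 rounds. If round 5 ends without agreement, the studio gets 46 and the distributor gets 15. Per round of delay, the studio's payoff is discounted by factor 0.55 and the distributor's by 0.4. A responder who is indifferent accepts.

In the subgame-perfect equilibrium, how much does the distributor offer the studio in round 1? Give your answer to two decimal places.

123.01

Round 5 (the distributor proposes): the studio gets 46 if talks fail, so the distributor offers 46 and keeps 254.
Round 4 (the studio proposes): the distributor can get 254 next round, worth 0.4 × 254 = 101.6 now, so the studio offers 101.6, keeping 198.4.
Round 3 (the distributor proposes): the studio can get 198.4 next round, worth 0.55 × 198.4 = 109.12 now. The distributor offers 109.12 and keeps 300 − 109.12 = 190.88.
Round 2 (the studio proposes): the distributor can get 190.88 next round, worth 0.4 × 190.88 = 76.352 now, so the studio offers 76.352, keeping 223.648.
Round 1 (the distributor proposes): the studio can get 223.648 next round, worth 0.55 × 223.648 = 123.0064 now, so the distributor offers 123.0064, keeping 176.9936.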